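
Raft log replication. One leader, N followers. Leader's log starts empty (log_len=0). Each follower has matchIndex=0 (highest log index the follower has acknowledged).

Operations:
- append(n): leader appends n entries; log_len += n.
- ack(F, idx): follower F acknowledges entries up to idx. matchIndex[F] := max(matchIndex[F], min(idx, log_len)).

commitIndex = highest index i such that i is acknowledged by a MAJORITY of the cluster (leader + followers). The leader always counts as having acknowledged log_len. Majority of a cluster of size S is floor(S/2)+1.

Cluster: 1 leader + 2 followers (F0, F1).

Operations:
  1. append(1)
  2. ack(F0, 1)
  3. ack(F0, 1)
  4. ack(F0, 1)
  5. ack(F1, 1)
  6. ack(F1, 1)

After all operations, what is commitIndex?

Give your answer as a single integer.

Answer: 1

Derivation:
Op 1: append 1 -> log_len=1
Op 2: F0 acks idx 1 -> match: F0=1 F1=0; commitIndex=1
Op 3: F0 acks idx 1 -> match: F0=1 F1=0; commitIndex=1
Op 4: F0 acks idx 1 -> match: F0=1 F1=0; commitIndex=1
Op 5: F1 acks idx 1 -> match: F0=1 F1=1; commitIndex=1
Op 6: F1 acks idx 1 -> match: F0=1 F1=1; commitIndex=1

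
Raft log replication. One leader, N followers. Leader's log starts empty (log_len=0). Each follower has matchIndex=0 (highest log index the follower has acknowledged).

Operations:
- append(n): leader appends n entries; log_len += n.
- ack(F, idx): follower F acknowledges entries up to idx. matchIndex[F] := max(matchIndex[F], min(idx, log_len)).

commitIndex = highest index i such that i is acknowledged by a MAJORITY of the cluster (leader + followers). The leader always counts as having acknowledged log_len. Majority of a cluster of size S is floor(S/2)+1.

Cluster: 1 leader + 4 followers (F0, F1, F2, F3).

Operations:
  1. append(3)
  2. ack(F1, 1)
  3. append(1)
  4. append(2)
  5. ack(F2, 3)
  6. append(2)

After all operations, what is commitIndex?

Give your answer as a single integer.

Op 1: append 3 -> log_len=3
Op 2: F1 acks idx 1 -> match: F0=0 F1=1 F2=0 F3=0; commitIndex=0
Op 3: append 1 -> log_len=4
Op 4: append 2 -> log_len=6
Op 5: F2 acks idx 3 -> match: F0=0 F1=1 F2=3 F3=0; commitIndex=1
Op 6: append 2 -> log_len=8

Answer: 1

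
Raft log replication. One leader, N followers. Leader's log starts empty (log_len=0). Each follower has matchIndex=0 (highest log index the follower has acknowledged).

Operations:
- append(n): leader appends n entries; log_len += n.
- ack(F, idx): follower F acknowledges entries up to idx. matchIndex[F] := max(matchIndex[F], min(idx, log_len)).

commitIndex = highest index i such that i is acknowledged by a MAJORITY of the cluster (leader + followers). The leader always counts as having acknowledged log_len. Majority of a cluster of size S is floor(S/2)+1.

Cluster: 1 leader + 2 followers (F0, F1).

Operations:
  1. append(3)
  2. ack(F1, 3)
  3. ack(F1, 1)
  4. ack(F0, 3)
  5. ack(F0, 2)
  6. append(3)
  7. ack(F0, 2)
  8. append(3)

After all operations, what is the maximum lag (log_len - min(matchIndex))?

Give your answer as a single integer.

Op 1: append 3 -> log_len=3
Op 2: F1 acks idx 3 -> match: F0=0 F1=3; commitIndex=3
Op 3: F1 acks idx 1 -> match: F0=0 F1=3; commitIndex=3
Op 4: F0 acks idx 3 -> match: F0=3 F1=3; commitIndex=3
Op 5: F0 acks idx 2 -> match: F0=3 F1=3; commitIndex=3
Op 6: append 3 -> log_len=6
Op 7: F0 acks idx 2 -> match: F0=3 F1=3; commitIndex=3
Op 8: append 3 -> log_len=9

Answer: 6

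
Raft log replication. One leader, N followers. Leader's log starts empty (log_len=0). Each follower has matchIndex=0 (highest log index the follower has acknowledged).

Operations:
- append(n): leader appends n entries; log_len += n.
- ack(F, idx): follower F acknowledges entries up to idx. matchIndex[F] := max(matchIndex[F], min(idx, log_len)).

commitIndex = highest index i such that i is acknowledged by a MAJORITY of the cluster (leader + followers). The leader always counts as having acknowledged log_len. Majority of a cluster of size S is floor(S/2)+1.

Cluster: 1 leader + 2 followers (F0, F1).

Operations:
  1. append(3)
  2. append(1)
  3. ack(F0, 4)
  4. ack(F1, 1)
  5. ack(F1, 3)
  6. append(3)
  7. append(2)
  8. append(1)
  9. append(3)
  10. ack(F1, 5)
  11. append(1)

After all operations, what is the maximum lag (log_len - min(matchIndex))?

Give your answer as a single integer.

Op 1: append 3 -> log_len=3
Op 2: append 1 -> log_len=4
Op 3: F0 acks idx 4 -> match: F0=4 F1=0; commitIndex=4
Op 4: F1 acks idx 1 -> match: F0=4 F1=1; commitIndex=4
Op 5: F1 acks idx 3 -> match: F0=4 F1=3; commitIndex=4
Op 6: append 3 -> log_len=7
Op 7: append 2 -> log_len=9
Op 8: append 1 -> log_len=10
Op 9: append 3 -> log_len=13
Op 10: F1 acks idx 5 -> match: F0=4 F1=5; commitIndex=5
Op 11: append 1 -> log_len=14

Answer: 10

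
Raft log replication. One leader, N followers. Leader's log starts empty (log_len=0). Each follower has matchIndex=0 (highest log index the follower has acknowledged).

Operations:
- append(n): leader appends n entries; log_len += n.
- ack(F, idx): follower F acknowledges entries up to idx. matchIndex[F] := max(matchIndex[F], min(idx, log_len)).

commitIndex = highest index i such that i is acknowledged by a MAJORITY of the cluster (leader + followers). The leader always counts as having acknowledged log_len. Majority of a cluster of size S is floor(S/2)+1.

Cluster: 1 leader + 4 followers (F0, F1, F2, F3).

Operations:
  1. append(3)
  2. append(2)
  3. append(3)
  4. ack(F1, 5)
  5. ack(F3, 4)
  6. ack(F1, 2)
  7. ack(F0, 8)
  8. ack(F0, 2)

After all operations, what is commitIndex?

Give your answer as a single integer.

Op 1: append 3 -> log_len=3
Op 2: append 2 -> log_len=5
Op 3: append 3 -> log_len=8
Op 4: F1 acks idx 5 -> match: F0=0 F1=5 F2=0 F3=0; commitIndex=0
Op 5: F3 acks idx 4 -> match: F0=0 F1=5 F2=0 F3=4; commitIndex=4
Op 6: F1 acks idx 2 -> match: F0=0 F1=5 F2=0 F3=4; commitIndex=4
Op 7: F0 acks idx 8 -> match: F0=8 F1=5 F2=0 F3=4; commitIndex=5
Op 8: F0 acks idx 2 -> match: F0=8 F1=5 F2=0 F3=4; commitIndex=5

Answer: 5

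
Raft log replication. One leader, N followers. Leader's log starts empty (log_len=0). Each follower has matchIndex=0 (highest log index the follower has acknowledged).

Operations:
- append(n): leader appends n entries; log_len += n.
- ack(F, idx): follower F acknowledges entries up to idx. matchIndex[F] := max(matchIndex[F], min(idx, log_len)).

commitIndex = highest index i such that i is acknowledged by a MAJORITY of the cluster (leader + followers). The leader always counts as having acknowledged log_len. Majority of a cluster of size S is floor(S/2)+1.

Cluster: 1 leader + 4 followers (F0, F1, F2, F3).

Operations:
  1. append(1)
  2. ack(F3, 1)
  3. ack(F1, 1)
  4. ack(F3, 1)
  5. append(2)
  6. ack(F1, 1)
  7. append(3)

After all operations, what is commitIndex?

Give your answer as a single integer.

Op 1: append 1 -> log_len=1
Op 2: F3 acks idx 1 -> match: F0=0 F1=0 F2=0 F3=1; commitIndex=0
Op 3: F1 acks idx 1 -> match: F0=0 F1=1 F2=0 F3=1; commitIndex=1
Op 4: F3 acks idx 1 -> match: F0=0 F1=1 F2=0 F3=1; commitIndex=1
Op 5: append 2 -> log_len=3
Op 6: F1 acks idx 1 -> match: F0=0 F1=1 F2=0 F3=1; commitIndex=1
Op 7: append 3 -> log_len=6

Answer: 1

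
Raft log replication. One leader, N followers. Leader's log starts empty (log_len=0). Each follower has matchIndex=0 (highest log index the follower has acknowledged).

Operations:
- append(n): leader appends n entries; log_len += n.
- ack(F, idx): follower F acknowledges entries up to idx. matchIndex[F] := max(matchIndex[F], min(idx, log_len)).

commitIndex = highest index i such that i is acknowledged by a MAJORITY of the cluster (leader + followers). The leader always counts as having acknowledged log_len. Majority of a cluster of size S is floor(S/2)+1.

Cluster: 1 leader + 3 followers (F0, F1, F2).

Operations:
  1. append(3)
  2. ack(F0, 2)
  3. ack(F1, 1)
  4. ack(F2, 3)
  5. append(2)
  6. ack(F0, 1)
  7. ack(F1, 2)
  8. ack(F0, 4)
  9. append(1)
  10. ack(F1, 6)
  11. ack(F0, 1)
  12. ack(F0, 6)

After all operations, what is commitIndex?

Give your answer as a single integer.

Answer: 6

Derivation:
Op 1: append 3 -> log_len=3
Op 2: F0 acks idx 2 -> match: F0=2 F1=0 F2=0; commitIndex=0
Op 3: F1 acks idx 1 -> match: F0=2 F1=1 F2=0; commitIndex=1
Op 4: F2 acks idx 3 -> match: F0=2 F1=1 F2=3; commitIndex=2
Op 5: append 2 -> log_len=5
Op 6: F0 acks idx 1 -> match: F0=2 F1=1 F2=3; commitIndex=2
Op 7: F1 acks idx 2 -> match: F0=2 F1=2 F2=3; commitIndex=2
Op 8: F0 acks idx 4 -> match: F0=4 F1=2 F2=3; commitIndex=3
Op 9: append 1 -> log_len=6
Op 10: F1 acks idx 6 -> match: F0=4 F1=6 F2=3; commitIndex=4
Op 11: F0 acks idx 1 -> match: F0=4 F1=6 F2=3; commitIndex=4
Op 12: F0 acks idx 6 -> match: F0=6 F1=6 F2=3; commitIndex=6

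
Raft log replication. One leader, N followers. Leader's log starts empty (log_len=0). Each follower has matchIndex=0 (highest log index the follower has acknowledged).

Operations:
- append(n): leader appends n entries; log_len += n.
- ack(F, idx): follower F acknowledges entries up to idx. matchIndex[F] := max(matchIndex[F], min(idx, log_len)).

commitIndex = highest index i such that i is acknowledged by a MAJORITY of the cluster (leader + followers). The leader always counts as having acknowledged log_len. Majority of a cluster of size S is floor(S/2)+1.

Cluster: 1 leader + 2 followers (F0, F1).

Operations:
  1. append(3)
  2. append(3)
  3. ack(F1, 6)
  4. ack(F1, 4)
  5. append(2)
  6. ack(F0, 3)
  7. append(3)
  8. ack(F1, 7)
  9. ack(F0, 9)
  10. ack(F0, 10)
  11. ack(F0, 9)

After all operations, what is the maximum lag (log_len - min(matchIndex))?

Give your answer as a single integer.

Op 1: append 3 -> log_len=3
Op 2: append 3 -> log_len=6
Op 3: F1 acks idx 6 -> match: F0=0 F1=6; commitIndex=6
Op 4: F1 acks idx 4 -> match: F0=0 F1=6; commitIndex=6
Op 5: append 2 -> log_len=8
Op 6: F0 acks idx 3 -> match: F0=3 F1=6; commitIndex=6
Op 7: append 3 -> log_len=11
Op 8: F1 acks idx 7 -> match: F0=3 F1=7; commitIndex=7
Op 9: F0 acks idx 9 -> match: F0=9 F1=7; commitIndex=9
Op 10: F0 acks idx 10 -> match: F0=10 F1=7; commitIndex=10
Op 11: F0 acks idx 9 -> match: F0=10 F1=7; commitIndex=10

Answer: 4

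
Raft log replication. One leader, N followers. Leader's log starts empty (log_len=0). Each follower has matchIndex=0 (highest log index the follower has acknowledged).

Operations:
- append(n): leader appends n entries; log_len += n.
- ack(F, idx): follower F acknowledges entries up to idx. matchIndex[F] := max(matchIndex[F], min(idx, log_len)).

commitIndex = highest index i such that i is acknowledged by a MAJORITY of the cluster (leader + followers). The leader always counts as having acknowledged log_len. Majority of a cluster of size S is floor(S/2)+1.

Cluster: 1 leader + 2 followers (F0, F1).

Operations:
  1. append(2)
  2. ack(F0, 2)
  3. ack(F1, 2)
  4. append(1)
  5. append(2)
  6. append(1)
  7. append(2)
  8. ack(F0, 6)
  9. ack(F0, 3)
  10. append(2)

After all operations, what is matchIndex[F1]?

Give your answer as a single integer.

Answer: 2

Derivation:
Op 1: append 2 -> log_len=2
Op 2: F0 acks idx 2 -> match: F0=2 F1=0; commitIndex=2
Op 3: F1 acks idx 2 -> match: F0=2 F1=2; commitIndex=2
Op 4: append 1 -> log_len=3
Op 5: append 2 -> log_len=5
Op 6: append 1 -> log_len=6
Op 7: append 2 -> log_len=8
Op 8: F0 acks idx 6 -> match: F0=6 F1=2; commitIndex=6
Op 9: F0 acks idx 3 -> match: F0=6 F1=2; commitIndex=6
Op 10: append 2 -> log_len=10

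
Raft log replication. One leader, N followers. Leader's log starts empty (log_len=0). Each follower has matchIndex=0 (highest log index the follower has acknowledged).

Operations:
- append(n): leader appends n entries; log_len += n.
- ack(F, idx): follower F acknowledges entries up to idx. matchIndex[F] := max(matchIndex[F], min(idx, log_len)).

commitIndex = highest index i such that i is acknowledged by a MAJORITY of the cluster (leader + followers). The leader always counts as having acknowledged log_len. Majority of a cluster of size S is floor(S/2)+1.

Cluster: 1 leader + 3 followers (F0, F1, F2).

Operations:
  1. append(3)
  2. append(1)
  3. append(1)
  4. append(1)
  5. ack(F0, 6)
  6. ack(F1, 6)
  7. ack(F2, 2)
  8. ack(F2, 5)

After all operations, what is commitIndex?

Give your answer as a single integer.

Op 1: append 3 -> log_len=3
Op 2: append 1 -> log_len=4
Op 3: append 1 -> log_len=5
Op 4: append 1 -> log_len=6
Op 5: F0 acks idx 6 -> match: F0=6 F1=0 F2=0; commitIndex=0
Op 6: F1 acks idx 6 -> match: F0=6 F1=6 F2=0; commitIndex=6
Op 7: F2 acks idx 2 -> match: F0=6 F1=6 F2=2; commitIndex=6
Op 8: F2 acks idx 5 -> match: F0=6 F1=6 F2=5; commitIndex=6

Answer: 6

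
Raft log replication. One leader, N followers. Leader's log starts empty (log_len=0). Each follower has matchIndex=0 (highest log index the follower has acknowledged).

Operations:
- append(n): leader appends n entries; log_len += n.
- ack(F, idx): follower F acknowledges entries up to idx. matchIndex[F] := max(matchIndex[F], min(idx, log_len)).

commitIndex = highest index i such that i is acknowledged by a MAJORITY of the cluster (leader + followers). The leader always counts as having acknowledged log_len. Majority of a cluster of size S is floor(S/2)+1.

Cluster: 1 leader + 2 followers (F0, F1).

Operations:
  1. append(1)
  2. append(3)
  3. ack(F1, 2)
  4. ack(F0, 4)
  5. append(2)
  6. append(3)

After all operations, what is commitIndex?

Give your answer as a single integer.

Op 1: append 1 -> log_len=1
Op 2: append 3 -> log_len=4
Op 3: F1 acks idx 2 -> match: F0=0 F1=2; commitIndex=2
Op 4: F0 acks idx 4 -> match: F0=4 F1=2; commitIndex=4
Op 5: append 2 -> log_len=6
Op 6: append 3 -> log_len=9

Answer: 4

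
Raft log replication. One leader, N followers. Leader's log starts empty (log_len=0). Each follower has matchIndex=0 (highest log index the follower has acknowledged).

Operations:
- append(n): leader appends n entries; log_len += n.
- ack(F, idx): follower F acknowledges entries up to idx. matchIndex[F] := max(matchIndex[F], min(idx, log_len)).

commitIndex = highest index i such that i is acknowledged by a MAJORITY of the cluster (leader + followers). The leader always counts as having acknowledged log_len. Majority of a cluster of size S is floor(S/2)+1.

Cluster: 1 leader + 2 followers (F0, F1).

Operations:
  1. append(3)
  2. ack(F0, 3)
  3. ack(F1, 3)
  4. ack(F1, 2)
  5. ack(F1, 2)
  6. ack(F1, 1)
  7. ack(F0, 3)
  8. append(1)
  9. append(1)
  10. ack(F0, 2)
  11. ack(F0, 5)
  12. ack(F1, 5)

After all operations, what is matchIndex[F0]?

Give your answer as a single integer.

Op 1: append 3 -> log_len=3
Op 2: F0 acks idx 3 -> match: F0=3 F1=0; commitIndex=3
Op 3: F1 acks idx 3 -> match: F0=3 F1=3; commitIndex=3
Op 4: F1 acks idx 2 -> match: F0=3 F1=3; commitIndex=3
Op 5: F1 acks idx 2 -> match: F0=3 F1=3; commitIndex=3
Op 6: F1 acks idx 1 -> match: F0=3 F1=3; commitIndex=3
Op 7: F0 acks idx 3 -> match: F0=3 F1=3; commitIndex=3
Op 8: append 1 -> log_len=4
Op 9: append 1 -> log_len=5
Op 10: F0 acks idx 2 -> match: F0=3 F1=3; commitIndex=3
Op 11: F0 acks idx 5 -> match: F0=5 F1=3; commitIndex=5
Op 12: F1 acks idx 5 -> match: F0=5 F1=5; commitIndex=5

Answer: 5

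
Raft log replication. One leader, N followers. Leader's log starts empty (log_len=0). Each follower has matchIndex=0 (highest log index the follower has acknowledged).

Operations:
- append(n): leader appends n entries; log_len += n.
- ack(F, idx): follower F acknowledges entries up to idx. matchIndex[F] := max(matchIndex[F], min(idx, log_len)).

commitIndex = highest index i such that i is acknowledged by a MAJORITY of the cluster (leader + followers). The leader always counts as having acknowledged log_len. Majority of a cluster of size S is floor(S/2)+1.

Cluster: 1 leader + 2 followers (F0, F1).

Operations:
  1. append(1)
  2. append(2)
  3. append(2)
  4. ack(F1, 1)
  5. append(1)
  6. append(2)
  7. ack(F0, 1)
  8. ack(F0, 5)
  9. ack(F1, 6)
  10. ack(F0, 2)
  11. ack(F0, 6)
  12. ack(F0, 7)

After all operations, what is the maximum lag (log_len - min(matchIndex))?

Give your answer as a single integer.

Op 1: append 1 -> log_len=1
Op 2: append 2 -> log_len=3
Op 3: append 2 -> log_len=5
Op 4: F1 acks idx 1 -> match: F0=0 F1=1; commitIndex=1
Op 5: append 1 -> log_len=6
Op 6: append 2 -> log_len=8
Op 7: F0 acks idx 1 -> match: F0=1 F1=1; commitIndex=1
Op 8: F0 acks idx 5 -> match: F0=5 F1=1; commitIndex=5
Op 9: F1 acks idx 6 -> match: F0=5 F1=6; commitIndex=6
Op 10: F0 acks idx 2 -> match: F0=5 F1=6; commitIndex=6
Op 11: F0 acks idx 6 -> match: F0=6 F1=6; commitIndex=6
Op 12: F0 acks idx 7 -> match: F0=7 F1=6; commitIndex=7

Answer: 2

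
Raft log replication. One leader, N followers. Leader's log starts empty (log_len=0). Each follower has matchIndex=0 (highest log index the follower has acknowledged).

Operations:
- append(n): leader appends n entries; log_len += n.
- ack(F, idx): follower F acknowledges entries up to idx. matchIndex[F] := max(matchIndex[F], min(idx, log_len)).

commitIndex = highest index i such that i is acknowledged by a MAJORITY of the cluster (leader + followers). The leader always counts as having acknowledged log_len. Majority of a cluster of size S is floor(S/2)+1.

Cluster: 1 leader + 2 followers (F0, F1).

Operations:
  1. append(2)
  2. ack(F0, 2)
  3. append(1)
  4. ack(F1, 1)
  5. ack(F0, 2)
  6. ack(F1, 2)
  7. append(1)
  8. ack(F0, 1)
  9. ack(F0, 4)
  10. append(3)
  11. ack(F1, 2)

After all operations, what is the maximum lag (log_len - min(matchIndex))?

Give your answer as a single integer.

Op 1: append 2 -> log_len=2
Op 2: F0 acks idx 2 -> match: F0=2 F1=0; commitIndex=2
Op 3: append 1 -> log_len=3
Op 4: F1 acks idx 1 -> match: F0=2 F1=1; commitIndex=2
Op 5: F0 acks idx 2 -> match: F0=2 F1=1; commitIndex=2
Op 6: F1 acks idx 2 -> match: F0=2 F1=2; commitIndex=2
Op 7: append 1 -> log_len=4
Op 8: F0 acks idx 1 -> match: F0=2 F1=2; commitIndex=2
Op 9: F0 acks idx 4 -> match: F0=4 F1=2; commitIndex=4
Op 10: append 3 -> log_len=7
Op 11: F1 acks idx 2 -> match: F0=4 F1=2; commitIndex=4

Answer: 5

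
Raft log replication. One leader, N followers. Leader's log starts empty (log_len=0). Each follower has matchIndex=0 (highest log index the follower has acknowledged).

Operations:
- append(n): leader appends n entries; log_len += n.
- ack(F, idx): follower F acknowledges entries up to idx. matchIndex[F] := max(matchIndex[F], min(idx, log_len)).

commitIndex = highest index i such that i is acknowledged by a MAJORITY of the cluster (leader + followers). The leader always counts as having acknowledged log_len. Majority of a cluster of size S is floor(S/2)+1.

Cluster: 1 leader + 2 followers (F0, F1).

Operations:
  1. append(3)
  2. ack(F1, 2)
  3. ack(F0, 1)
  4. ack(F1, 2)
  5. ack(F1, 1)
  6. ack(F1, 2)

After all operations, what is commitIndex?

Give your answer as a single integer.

Answer: 2

Derivation:
Op 1: append 3 -> log_len=3
Op 2: F1 acks idx 2 -> match: F0=0 F1=2; commitIndex=2
Op 3: F0 acks idx 1 -> match: F0=1 F1=2; commitIndex=2
Op 4: F1 acks idx 2 -> match: F0=1 F1=2; commitIndex=2
Op 5: F1 acks idx 1 -> match: F0=1 F1=2; commitIndex=2
Op 6: F1 acks idx 2 -> match: F0=1 F1=2; commitIndex=2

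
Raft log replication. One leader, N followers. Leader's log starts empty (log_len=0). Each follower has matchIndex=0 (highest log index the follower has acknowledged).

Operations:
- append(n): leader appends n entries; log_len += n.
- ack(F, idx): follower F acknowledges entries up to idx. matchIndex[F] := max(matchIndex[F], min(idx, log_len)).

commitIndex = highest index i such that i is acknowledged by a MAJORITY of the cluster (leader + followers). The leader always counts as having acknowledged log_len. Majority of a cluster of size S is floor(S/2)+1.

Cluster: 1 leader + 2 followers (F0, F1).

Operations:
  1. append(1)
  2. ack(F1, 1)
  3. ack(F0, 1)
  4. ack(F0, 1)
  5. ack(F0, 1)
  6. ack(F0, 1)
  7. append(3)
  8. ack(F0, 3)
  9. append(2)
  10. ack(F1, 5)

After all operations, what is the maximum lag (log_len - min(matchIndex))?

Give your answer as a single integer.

Op 1: append 1 -> log_len=1
Op 2: F1 acks idx 1 -> match: F0=0 F1=1; commitIndex=1
Op 3: F0 acks idx 1 -> match: F0=1 F1=1; commitIndex=1
Op 4: F0 acks idx 1 -> match: F0=1 F1=1; commitIndex=1
Op 5: F0 acks idx 1 -> match: F0=1 F1=1; commitIndex=1
Op 6: F0 acks idx 1 -> match: F0=1 F1=1; commitIndex=1
Op 7: append 3 -> log_len=4
Op 8: F0 acks idx 3 -> match: F0=3 F1=1; commitIndex=3
Op 9: append 2 -> log_len=6
Op 10: F1 acks idx 5 -> match: F0=3 F1=5; commitIndex=5

Answer: 3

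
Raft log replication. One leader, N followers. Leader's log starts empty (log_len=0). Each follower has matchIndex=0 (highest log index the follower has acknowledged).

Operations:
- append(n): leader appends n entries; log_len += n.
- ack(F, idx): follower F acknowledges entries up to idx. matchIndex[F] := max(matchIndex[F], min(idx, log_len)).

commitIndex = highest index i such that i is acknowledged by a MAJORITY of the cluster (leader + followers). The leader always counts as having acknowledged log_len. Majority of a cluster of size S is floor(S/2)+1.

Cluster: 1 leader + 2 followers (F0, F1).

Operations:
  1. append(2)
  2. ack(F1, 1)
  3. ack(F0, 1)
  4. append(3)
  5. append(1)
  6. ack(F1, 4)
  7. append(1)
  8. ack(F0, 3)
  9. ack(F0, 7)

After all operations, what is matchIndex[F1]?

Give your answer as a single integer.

Op 1: append 2 -> log_len=2
Op 2: F1 acks idx 1 -> match: F0=0 F1=1; commitIndex=1
Op 3: F0 acks idx 1 -> match: F0=1 F1=1; commitIndex=1
Op 4: append 3 -> log_len=5
Op 5: append 1 -> log_len=6
Op 6: F1 acks idx 4 -> match: F0=1 F1=4; commitIndex=4
Op 7: append 1 -> log_len=7
Op 8: F0 acks idx 3 -> match: F0=3 F1=4; commitIndex=4
Op 9: F0 acks idx 7 -> match: F0=7 F1=4; commitIndex=7

Answer: 4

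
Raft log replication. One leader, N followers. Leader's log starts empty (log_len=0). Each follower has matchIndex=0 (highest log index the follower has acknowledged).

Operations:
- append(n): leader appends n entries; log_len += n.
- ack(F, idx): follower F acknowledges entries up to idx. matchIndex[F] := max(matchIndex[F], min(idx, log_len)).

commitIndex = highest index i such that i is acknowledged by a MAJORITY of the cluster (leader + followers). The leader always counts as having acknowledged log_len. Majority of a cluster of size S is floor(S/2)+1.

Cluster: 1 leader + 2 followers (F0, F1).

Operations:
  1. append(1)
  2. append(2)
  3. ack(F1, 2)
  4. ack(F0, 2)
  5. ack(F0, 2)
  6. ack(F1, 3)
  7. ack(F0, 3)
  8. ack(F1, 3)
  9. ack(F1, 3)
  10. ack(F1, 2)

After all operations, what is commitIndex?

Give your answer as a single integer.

Answer: 3

Derivation:
Op 1: append 1 -> log_len=1
Op 2: append 2 -> log_len=3
Op 3: F1 acks idx 2 -> match: F0=0 F1=2; commitIndex=2
Op 4: F0 acks idx 2 -> match: F0=2 F1=2; commitIndex=2
Op 5: F0 acks idx 2 -> match: F0=2 F1=2; commitIndex=2
Op 6: F1 acks idx 3 -> match: F0=2 F1=3; commitIndex=3
Op 7: F0 acks idx 3 -> match: F0=3 F1=3; commitIndex=3
Op 8: F1 acks idx 3 -> match: F0=3 F1=3; commitIndex=3
Op 9: F1 acks idx 3 -> match: F0=3 F1=3; commitIndex=3
Op 10: F1 acks idx 2 -> match: F0=3 F1=3; commitIndex=3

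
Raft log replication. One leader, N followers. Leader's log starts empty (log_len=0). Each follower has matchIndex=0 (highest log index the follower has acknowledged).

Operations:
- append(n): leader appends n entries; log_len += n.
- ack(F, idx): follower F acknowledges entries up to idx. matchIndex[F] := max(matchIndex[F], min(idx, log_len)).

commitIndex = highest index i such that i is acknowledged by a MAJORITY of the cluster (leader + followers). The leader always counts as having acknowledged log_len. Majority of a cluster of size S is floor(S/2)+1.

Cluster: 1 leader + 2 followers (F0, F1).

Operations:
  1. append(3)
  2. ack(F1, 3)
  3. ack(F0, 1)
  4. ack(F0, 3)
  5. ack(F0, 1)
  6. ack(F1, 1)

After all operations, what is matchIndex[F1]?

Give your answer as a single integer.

Answer: 3

Derivation:
Op 1: append 3 -> log_len=3
Op 2: F1 acks idx 3 -> match: F0=0 F1=3; commitIndex=3
Op 3: F0 acks idx 1 -> match: F0=1 F1=3; commitIndex=3
Op 4: F0 acks idx 3 -> match: F0=3 F1=3; commitIndex=3
Op 5: F0 acks idx 1 -> match: F0=3 F1=3; commitIndex=3
Op 6: F1 acks idx 1 -> match: F0=3 F1=3; commitIndex=3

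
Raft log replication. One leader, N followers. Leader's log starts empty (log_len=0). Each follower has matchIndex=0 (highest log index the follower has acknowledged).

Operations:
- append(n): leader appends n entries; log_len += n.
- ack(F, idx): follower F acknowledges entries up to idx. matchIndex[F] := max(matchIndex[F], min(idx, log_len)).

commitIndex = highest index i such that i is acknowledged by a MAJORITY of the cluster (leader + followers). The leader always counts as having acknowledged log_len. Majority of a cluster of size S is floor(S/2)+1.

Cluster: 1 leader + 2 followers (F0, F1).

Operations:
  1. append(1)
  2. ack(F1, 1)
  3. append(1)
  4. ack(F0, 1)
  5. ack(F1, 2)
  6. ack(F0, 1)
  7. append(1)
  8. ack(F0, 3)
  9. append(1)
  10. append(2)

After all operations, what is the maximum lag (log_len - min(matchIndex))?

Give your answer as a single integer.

Answer: 4

Derivation:
Op 1: append 1 -> log_len=1
Op 2: F1 acks idx 1 -> match: F0=0 F1=1; commitIndex=1
Op 3: append 1 -> log_len=2
Op 4: F0 acks idx 1 -> match: F0=1 F1=1; commitIndex=1
Op 5: F1 acks idx 2 -> match: F0=1 F1=2; commitIndex=2
Op 6: F0 acks idx 1 -> match: F0=1 F1=2; commitIndex=2
Op 7: append 1 -> log_len=3
Op 8: F0 acks idx 3 -> match: F0=3 F1=2; commitIndex=3
Op 9: append 1 -> log_len=4
Op 10: append 2 -> log_len=6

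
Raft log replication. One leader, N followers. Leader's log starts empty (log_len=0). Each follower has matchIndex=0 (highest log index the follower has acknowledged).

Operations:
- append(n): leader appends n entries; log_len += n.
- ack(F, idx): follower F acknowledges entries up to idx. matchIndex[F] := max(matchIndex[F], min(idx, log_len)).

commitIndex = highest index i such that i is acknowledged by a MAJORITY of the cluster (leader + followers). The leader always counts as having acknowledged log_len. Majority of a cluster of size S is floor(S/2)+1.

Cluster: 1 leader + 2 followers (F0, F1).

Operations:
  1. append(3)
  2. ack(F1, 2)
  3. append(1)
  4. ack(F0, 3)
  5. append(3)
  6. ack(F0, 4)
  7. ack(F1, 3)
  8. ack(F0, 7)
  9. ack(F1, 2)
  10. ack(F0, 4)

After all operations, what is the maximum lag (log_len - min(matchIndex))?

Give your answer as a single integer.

Op 1: append 3 -> log_len=3
Op 2: F1 acks idx 2 -> match: F0=0 F1=2; commitIndex=2
Op 3: append 1 -> log_len=4
Op 4: F0 acks idx 3 -> match: F0=3 F1=2; commitIndex=3
Op 5: append 3 -> log_len=7
Op 6: F0 acks idx 4 -> match: F0=4 F1=2; commitIndex=4
Op 7: F1 acks idx 3 -> match: F0=4 F1=3; commitIndex=4
Op 8: F0 acks idx 7 -> match: F0=7 F1=3; commitIndex=7
Op 9: F1 acks idx 2 -> match: F0=7 F1=3; commitIndex=7
Op 10: F0 acks idx 4 -> match: F0=7 F1=3; commitIndex=7

Answer: 4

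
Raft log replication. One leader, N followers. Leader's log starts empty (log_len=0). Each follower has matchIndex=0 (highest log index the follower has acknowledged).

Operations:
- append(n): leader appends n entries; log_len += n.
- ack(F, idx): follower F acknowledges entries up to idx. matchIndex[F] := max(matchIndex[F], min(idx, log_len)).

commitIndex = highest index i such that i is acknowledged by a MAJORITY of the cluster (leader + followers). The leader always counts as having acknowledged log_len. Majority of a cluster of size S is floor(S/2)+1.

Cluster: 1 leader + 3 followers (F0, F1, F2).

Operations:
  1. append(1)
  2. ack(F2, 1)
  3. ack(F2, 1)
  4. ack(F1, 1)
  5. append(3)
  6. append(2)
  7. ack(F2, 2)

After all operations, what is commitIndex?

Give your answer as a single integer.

Op 1: append 1 -> log_len=1
Op 2: F2 acks idx 1 -> match: F0=0 F1=0 F2=1; commitIndex=0
Op 3: F2 acks idx 1 -> match: F0=0 F1=0 F2=1; commitIndex=0
Op 4: F1 acks idx 1 -> match: F0=0 F1=1 F2=1; commitIndex=1
Op 5: append 3 -> log_len=4
Op 6: append 2 -> log_len=6
Op 7: F2 acks idx 2 -> match: F0=0 F1=1 F2=2; commitIndex=1

Answer: 1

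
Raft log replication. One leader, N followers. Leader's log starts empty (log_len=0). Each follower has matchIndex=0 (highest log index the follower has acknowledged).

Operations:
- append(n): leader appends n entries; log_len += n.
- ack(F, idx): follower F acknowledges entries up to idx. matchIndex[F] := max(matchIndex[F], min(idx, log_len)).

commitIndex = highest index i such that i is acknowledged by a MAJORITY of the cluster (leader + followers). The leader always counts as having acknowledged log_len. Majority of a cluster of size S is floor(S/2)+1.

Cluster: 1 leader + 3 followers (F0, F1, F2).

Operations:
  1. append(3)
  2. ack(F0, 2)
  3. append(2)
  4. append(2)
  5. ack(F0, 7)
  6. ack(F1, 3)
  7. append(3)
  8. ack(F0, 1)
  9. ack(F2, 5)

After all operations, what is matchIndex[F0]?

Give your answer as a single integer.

Op 1: append 3 -> log_len=3
Op 2: F0 acks idx 2 -> match: F0=2 F1=0 F2=0; commitIndex=0
Op 3: append 2 -> log_len=5
Op 4: append 2 -> log_len=7
Op 5: F0 acks idx 7 -> match: F0=7 F1=0 F2=0; commitIndex=0
Op 6: F1 acks idx 3 -> match: F0=7 F1=3 F2=0; commitIndex=3
Op 7: append 3 -> log_len=10
Op 8: F0 acks idx 1 -> match: F0=7 F1=3 F2=0; commitIndex=3
Op 9: F2 acks idx 5 -> match: F0=7 F1=3 F2=5; commitIndex=5

Answer: 7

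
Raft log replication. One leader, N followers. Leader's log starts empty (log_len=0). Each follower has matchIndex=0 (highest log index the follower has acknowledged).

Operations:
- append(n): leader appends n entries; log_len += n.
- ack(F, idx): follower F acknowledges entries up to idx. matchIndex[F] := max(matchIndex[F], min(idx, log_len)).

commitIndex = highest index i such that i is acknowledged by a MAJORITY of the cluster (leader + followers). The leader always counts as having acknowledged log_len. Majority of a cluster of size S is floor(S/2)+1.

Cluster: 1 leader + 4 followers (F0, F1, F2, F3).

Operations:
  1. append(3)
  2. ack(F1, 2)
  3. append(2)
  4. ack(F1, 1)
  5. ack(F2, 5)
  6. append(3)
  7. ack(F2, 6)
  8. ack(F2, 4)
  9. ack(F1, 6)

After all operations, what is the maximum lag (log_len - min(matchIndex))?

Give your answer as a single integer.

Answer: 8

Derivation:
Op 1: append 3 -> log_len=3
Op 2: F1 acks idx 2 -> match: F0=0 F1=2 F2=0 F3=0; commitIndex=0
Op 3: append 2 -> log_len=5
Op 4: F1 acks idx 1 -> match: F0=0 F1=2 F2=0 F3=0; commitIndex=0
Op 5: F2 acks idx 5 -> match: F0=0 F1=2 F2=5 F3=0; commitIndex=2
Op 6: append 3 -> log_len=8
Op 7: F2 acks idx 6 -> match: F0=0 F1=2 F2=6 F3=0; commitIndex=2
Op 8: F2 acks idx 4 -> match: F0=0 F1=2 F2=6 F3=0; commitIndex=2
Op 9: F1 acks idx 6 -> match: F0=0 F1=6 F2=6 F3=0; commitIndex=6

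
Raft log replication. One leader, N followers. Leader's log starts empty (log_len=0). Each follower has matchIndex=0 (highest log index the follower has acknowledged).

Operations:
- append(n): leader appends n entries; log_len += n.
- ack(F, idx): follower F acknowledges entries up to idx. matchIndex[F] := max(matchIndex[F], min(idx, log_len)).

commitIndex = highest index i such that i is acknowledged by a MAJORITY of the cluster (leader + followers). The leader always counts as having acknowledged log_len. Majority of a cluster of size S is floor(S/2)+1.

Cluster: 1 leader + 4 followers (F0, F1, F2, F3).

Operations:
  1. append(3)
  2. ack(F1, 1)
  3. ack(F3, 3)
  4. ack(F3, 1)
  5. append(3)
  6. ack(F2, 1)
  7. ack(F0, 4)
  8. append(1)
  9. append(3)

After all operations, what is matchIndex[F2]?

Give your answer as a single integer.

Op 1: append 3 -> log_len=3
Op 2: F1 acks idx 1 -> match: F0=0 F1=1 F2=0 F3=0; commitIndex=0
Op 3: F3 acks idx 3 -> match: F0=0 F1=1 F2=0 F3=3; commitIndex=1
Op 4: F3 acks idx 1 -> match: F0=0 F1=1 F2=0 F3=3; commitIndex=1
Op 5: append 3 -> log_len=6
Op 6: F2 acks idx 1 -> match: F0=0 F1=1 F2=1 F3=3; commitIndex=1
Op 7: F0 acks idx 4 -> match: F0=4 F1=1 F2=1 F3=3; commitIndex=3
Op 8: append 1 -> log_len=7
Op 9: append 3 -> log_len=10

Answer: 1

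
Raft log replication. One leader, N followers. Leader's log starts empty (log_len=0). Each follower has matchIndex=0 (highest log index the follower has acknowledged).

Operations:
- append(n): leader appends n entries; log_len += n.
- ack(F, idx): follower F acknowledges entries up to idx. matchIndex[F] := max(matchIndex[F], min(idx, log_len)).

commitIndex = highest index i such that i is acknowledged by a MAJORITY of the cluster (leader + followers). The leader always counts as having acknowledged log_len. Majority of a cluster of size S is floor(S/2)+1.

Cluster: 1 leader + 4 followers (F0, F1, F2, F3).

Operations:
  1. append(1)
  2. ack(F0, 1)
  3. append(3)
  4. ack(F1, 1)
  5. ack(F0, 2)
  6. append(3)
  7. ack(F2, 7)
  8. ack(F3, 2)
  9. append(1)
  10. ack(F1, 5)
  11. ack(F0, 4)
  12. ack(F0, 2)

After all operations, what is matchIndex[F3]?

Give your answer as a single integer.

Answer: 2

Derivation:
Op 1: append 1 -> log_len=1
Op 2: F0 acks idx 1 -> match: F0=1 F1=0 F2=0 F3=0; commitIndex=0
Op 3: append 3 -> log_len=4
Op 4: F1 acks idx 1 -> match: F0=1 F1=1 F2=0 F3=0; commitIndex=1
Op 5: F0 acks idx 2 -> match: F0=2 F1=1 F2=0 F3=0; commitIndex=1
Op 6: append 3 -> log_len=7
Op 7: F2 acks idx 7 -> match: F0=2 F1=1 F2=7 F3=0; commitIndex=2
Op 8: F3 acks idx 2 -> match: F0=2 F1=1 F2=7 F3=2; commitIndex=2
Op 9: append 1 -> log_len=8
Op 10: F1 acks idx 5 -> match: F0=2 F1=5 F2=7 F3=2; commitIndex=5
Op 11: F0 acks idx 4 -> match: F0=4 F1=5 F2=7 F3=2; commitIndex=5
Op 12: F0 acks idx 2 -> match: F0=4 F1=5 F2=7 F3=2; commitIndex=5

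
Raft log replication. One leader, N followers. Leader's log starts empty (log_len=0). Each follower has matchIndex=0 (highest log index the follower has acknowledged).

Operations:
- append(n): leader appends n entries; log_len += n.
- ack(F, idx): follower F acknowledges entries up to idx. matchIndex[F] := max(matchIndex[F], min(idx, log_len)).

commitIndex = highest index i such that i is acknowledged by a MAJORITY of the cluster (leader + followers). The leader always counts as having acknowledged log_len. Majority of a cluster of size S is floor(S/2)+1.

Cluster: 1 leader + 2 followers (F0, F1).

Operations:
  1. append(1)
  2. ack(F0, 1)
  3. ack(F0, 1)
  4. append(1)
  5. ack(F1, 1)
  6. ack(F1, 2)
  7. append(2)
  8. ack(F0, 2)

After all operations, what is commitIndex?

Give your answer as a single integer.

Op 1: append 1 -> log_len=1
Op 2: F0 acks idx 1 -> match: F0=1 F1=0; commitIndex=1
Op 3: F0 acks idx 1 -> match: F0=1 F1=0; commitIndex=1
Op 4: append 1 -> log_len=2
Op 5: F1 acks idx 1 -> match: F0=1 F1=1; commitIndex=1
Op 6: F1 acks idx 2 -> match: F0=1 F1=2; commitIndex=2
Op 7: append 2 -> log_len=4
Op 8: F0 acks idx 2 -> match: F0=2 F1=2; commitIndex=2

Answer: 2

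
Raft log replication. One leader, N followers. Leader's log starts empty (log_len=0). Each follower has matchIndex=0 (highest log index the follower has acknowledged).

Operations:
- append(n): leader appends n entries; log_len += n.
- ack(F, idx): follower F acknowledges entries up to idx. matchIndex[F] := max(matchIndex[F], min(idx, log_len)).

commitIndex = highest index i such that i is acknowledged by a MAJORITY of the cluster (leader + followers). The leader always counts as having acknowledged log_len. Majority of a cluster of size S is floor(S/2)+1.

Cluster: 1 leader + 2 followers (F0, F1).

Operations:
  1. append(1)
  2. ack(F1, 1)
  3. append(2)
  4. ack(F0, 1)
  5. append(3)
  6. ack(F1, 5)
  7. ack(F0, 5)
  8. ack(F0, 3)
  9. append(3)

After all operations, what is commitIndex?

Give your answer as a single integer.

Answer: 5

Derivation:
Op 1: append 1 -> log_len=1
Op 2: F1 acks idx 1 -> match: F0=0 F1=1; commitIndex=1
Op 3: append 2 -> log_len=3
Op 4: F0 acks idx 1 -> match: F0=1 F1=1; commitIndex=1
Op 5: append 3 -> log_len=6
Op 6: F1 acks idx 5 -> match: F0=1 F1=5; commitIndex=5
Op 7: F0 acks idx 5 -> match: F0=5 F1=5; commitIndex=5
Op 8: F0 acks idx 3 -> match: F0=5 F1=5; commitIndex=5
Op 9: append 3 -> log_len=9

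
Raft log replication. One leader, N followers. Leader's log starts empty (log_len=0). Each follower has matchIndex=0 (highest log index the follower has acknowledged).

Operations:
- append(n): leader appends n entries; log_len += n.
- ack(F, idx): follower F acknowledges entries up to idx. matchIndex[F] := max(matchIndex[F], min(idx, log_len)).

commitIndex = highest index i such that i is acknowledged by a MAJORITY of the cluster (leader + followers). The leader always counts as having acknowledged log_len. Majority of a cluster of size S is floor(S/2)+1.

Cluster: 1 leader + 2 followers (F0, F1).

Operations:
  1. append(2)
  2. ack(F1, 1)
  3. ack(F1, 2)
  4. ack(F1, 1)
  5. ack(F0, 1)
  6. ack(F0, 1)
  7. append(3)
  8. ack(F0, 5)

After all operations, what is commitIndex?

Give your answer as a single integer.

Op 1: append 2 -> log_len=2
Op 2: F1 acks idx 1 -> match: F0=0 F1=1; commitIndex=1
Op 3: F1 acks idx 2 -> match: F0=0 F1=2; commitIndex=2
Op 4: F1 acks idx 1 -> match: F0=0 F1=2; commitIndex=2
Op 5: F0 acks idx 1 -> match: F0=1 F1=2; commitIndex=2
Op 6: F0 acks idx 1 -> match: F0=1 F1=2; commitIndex=2
Op 7: append 3 -> log_len=5
Op 8: F0 acks idx 5 -> match: F0=5 F1=2; commitIndex=5

Answer: 5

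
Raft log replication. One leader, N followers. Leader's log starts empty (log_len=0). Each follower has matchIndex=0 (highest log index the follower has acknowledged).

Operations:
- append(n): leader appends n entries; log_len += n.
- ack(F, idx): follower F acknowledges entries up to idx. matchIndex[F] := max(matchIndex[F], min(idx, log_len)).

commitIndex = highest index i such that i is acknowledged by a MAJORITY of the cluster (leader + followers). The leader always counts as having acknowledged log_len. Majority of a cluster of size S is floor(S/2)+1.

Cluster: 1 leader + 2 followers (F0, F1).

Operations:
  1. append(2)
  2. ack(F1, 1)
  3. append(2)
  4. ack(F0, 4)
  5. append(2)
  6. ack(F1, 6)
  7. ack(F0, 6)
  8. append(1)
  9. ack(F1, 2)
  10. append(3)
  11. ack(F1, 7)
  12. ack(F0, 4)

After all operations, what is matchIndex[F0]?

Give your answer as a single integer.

Op 1: append 2 -> log_len=2
Op 2: F1 acks idx 1 -> match: F0=0 F1=1; commitIndex=1
Op 3: append 2 -> log_len=4
Op 4: F0 acks idx 4 -> match: F0=4 F1=1; commitIndex=4
Op 5: append 2 -> log_len=6
Op 6: F1 acks idx 6 -> match: F0=4 F1=6; commitIndex=6
Op 7: F0 acks idx 6 -> match: F0=6 F1=6; commitIndex=6
Op 8: append 1 -> log_len=7
Op 9: F1 acks idx 2 -> match: F0=6 F1=6; commitIndex=6
Op 10: append 3 -> log_len=10
Op 11: F1 acks idx 7 -> match: F0=6 F1=7; commitIndex=7
Op 12: F0 acks idx 4 -> match: F0=6 F1=7; commitIndex=7

Answer: 6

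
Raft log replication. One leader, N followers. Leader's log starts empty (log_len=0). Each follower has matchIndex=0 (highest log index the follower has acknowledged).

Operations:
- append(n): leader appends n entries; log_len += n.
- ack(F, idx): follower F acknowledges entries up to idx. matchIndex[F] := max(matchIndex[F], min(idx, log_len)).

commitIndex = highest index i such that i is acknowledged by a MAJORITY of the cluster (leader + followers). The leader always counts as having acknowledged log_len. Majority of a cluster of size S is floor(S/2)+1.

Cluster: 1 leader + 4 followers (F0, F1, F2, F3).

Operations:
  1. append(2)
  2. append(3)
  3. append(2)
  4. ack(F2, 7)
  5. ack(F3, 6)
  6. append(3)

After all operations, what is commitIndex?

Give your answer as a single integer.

Op 1: append 2 -> log_len=2
Op 2: append 3 -> log_len=5
Op 3: append 2 -> log_len=7
Op 4: F2 acks idx 7 -> match: F0=0 F1=0 F2=7 F3=0; commitIndex=0
Op 5: F3 acks idx 6 -> match: F0=0 F1=0 F2=7 F3=6; commitIndex=6
Op 6: append 3 -> log_len=10

Answer: 6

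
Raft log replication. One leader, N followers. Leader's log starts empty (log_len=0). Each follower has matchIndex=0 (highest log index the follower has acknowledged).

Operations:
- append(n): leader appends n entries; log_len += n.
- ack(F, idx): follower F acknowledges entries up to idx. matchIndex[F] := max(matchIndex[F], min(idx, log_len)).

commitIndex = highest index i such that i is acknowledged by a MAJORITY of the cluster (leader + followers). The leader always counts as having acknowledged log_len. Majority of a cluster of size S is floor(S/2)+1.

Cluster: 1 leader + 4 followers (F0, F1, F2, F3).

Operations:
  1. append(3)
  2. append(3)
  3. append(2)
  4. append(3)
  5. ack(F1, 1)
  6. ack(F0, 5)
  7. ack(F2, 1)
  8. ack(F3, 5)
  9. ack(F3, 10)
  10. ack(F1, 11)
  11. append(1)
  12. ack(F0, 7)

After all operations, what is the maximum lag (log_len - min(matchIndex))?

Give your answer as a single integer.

Answer: 11

Derivation:
Op 1: append 3 -> log_len=3
Op 2: append 3 -> log_len=6
Op 3: append 2 -> log_len=8
Op 4: append 3 -> log_len=11
Op 5: F1 acks idx 1 -> match: F0=0 F1=1 F2=0 F3=0; commitIndex=0
Op 6: F0 acks idx 5 -> match: F0=5 F1=1 F2=0 F3=0; commitIndex=1
Op 7: F2 acks idx 1 -> match: F0=5 F1=1 F2=1 F3=0; commitIndex=1
Op 8: F3 acks idx 5 -> match: F0=5 F1=1 F2=1 F3=5; commitIndex=5
Op 9: F3 acks idx 10 -> match: F0=5 F1=1 F2=1 F3=10; commitIndex=5
Op 10: F1 acks idx 11 -> match: F0=5 F1=11 F2=1 F3=10; commitIndex=10
Op 11: append 1 -> log_len=12
Op 12: F0 acks idx 7 -> match: F0=7 F1=11 F2=1 F3=10; commitIndex=10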